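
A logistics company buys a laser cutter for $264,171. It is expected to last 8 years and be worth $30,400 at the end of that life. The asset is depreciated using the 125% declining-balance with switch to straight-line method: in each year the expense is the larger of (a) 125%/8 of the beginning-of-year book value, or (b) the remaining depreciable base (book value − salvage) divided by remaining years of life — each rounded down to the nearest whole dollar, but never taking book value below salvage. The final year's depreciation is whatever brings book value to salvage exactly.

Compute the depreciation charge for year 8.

$25,657

Depreciable base = $264,171 − $30,400 = $233,771.
Year 1: DB = ⌊$264,171 × 125%/8⌋ = $41,276; SL = ⌊$233,771/8⌋ = $29,221 → take DB $41,276. Book value $222,895.
Year 2: DB = ⌊$222,895 × 125%/8⌋ = $34,827; SL = ⌊$192,495/7⌋ = $27,499 → take DB $34,827. Book value $188,068.
Year 3: DB = ⌊$188,068 × 125%/8⌋ = $29,385; SL = ⌊$157,668/6⌋ = $26,278 → take DB $29,385. Book value $158,683.
Year 4: DB = ⌊$158,683 × 125%/8⌋ = $24,794; SL = ⌊$128,283/5⌋ = $25,656 → take SL $25,656. Book value $133,027.
Year 5: DB = ⌊$133,027 × 125%/8⌋ = $20,785; SL = ⌊$102,627/4⌋ = $25,656 → take SL $25,656. Book value $107,371.
Year 6: DB = ⌊$107,371 × 125%/8⌋ = $16,776; SL = ⌊$76,971/3⌋ = $25,657 → take SL $25,657. Book value $81,714.
Year 7: DB = ⌊$81,714 × 125%/8⌋ = $12,767; SL = ⌊$51,314/2⌋ = $25,657 → take SL $25,657. Book value $56,057.
Year 8 (final): $56,057 − $30,400 = $25,657. Book value $30,400.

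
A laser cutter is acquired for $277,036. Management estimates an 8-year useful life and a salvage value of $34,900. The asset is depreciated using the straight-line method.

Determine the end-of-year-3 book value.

Depreciable base = $277,036 − $34,900 = $242,136.
Annual expense = $242,136 / 8 = $30,267.
End of year 1: book value $246,769.
End of year 2: book value $216,502.
End of year 3: book value $186,235.

$186,235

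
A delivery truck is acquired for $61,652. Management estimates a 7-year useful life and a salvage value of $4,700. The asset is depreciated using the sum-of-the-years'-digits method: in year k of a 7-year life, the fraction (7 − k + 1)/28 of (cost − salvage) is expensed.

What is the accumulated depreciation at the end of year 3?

Depreciable base = $61,652 − $4,700 = $56,952.
Sum of the years' digits = 7+6+5+4+3+2+1 = 28.
Year 1: $56,952 × 7/28 = $14,238. Book value $47,414.
Year 2: $56,952 × 6/28 = $12,204. Book value $35,210.
Year 3: $56,952 × 5/28 = $10,170. Book value $25,040.
Accumulated through year 3 = $61,652 − $25,040 = $36,612.

$36,612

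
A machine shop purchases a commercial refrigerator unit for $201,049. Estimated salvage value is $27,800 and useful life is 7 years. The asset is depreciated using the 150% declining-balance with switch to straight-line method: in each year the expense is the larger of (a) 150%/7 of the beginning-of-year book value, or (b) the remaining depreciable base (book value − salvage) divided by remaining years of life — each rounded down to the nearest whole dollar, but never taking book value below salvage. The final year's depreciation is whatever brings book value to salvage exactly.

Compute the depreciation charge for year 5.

Depreciable base = $201,049 − $27,800 = $173,249.
Year 1: DB = ⌊$201,049 × 150%/7⌋ = $43,081; SL = ⌊$173,249/7⌋ = $24,749 → take DB $43,081. Book value $157,968.
Year 2: DB = ⌊$157,968 × 150%/7⌋ = $33,850; SL = ⌊$130,168/6⌋ = $21,694 → take DB $33,850. Book value $124,118.
Year 3: DB = ⌊$124,118 × 150%/7⌋ = $26,596; SL = ⌊$96,318/5⌋ = $19,263 → take DB $26,596. Book value $97,522.
Year 4: DB = ⌊$97,522 × 150%/7⌋ = $20,897; SL = ⌊$69,722/4⌋ = $17,430 → take DB $20,897. Book value $76,625.
Year 5: DB = ⌊$76,625 × 150%/7⌋ = $16,419; SL = ⌊$48,825/3⌋ = $16,275 → take DB $16,419. Book value $60,206.

$16,419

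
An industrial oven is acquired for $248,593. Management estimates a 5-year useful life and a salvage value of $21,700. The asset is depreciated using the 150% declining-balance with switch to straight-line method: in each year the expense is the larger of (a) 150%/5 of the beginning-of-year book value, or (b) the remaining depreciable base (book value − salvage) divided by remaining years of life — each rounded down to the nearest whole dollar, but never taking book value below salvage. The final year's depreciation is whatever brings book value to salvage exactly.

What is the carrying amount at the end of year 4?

Depreciable base = $248,593 − $21,700 = $226,893.
Year 1: DB = ⌊$248,593 × 150%/5⌋ = $74,577; SL = ⌊$226,893/5⌋ = $45,378 → take DB $74,577. Book value $174,016.
Year 2: DB = ⌊$174,016 × 150%/5⌋ = $52,204; SL = ⌊$152,316/4⌋ = $38,079 → take DB $52,204. Book value $121,812.
Year 3: DB = ⌊$121,812 × 150%/5⌋ = $36,543; SL = ⌊$100,112/3⌋ = $33,370 → take DB $36,543. Book value $85,269.
Year 4: DB = ⌊$85,269 × 150%/5⌋ = $25,580; SL = ⌊$63,569/2⌋ = $31,784 → take SL $31,784. Book value $53,485.

$53,485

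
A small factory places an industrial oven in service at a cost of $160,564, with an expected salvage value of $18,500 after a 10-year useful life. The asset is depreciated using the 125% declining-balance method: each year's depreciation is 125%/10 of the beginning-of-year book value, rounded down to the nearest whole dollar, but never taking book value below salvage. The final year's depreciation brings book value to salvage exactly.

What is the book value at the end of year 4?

Depreciable base = $160,564 − $18,500 = $142,064.
Year 1: ⌊$160,564 × 125%/10⌋ = $20,070. Book value $140,494.
Year 2: ⌊$140,494 × 125%/10⌋ = $17,561. Book value $122,933.
Year 3: ⌊$122,933 × 125%/10⌋ = $15,366. Book value $107,567.
Year 4: ⌊$107,567 × 125%/10⌋ = $13,445. Book value $94,122.

$94,122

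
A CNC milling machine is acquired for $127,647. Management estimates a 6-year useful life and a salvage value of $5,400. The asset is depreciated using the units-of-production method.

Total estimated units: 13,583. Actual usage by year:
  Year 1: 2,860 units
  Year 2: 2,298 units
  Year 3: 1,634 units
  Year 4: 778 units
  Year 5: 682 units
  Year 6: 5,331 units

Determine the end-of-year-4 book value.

$59,517

Depreciable base = $127,647 − $5,400 = $122,247.
Rate = $122,247 / 13,583 units = $9 per unit.
Year 1: 2,860 × $9 = $25,740. Book value $101,907.
Year 2: 2,298 × $9 = $20,682. Book value $81,225.
Year 3: 1,634 × $9 = $14,706. Book value $66,519.
Year 4: 778 × $9 = $7,002. Book value $59,517.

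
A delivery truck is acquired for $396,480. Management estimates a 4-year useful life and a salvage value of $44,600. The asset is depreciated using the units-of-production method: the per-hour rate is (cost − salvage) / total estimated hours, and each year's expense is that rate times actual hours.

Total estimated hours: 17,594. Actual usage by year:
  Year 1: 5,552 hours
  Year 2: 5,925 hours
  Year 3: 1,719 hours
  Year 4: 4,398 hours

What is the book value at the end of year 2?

$166,940

Depreciable base = $396,480 − $44,600 = $351,880.
Rate = $351,880 / 17,594 hours = $20 per hour.
Year 1: 5,552 × $20 = $111,040. Book value $285,440.
Year 2: 5,925 × $20 = $118,500. Book value $166,940.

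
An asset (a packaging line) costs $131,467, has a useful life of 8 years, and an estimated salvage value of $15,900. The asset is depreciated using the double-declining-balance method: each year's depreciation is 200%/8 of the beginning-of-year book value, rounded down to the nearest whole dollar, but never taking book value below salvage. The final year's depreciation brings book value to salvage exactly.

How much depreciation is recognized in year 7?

Depreciable base = $131,467 − $15,900 = $115,567.
Year 1: ⌊$131,467 × 200%/8⌋ = $32,866. Book value $98,601.
Year 2: ⌊$98,601 × 200%/8⌋ = $24,650. Book value $73,951.
Year 3: ⌊$73,951 × 200%/8⌋ = $18,487. Book value $55,464.
Year 4: ⌊$55,464 × 200%/8⌋ = $13,866. Book value $41,598.
Year 5: ⌊$41,598 × 200%/8⌋ = $10,399. Book value $31,199.
Year 6: ⌊$31,199 × 200%/8⌋ = $7,799. Book value $23,400.
Year 7: ⌊$23,400 × 200%/8⌋ = $5,850. Book value $17,550.

$5,850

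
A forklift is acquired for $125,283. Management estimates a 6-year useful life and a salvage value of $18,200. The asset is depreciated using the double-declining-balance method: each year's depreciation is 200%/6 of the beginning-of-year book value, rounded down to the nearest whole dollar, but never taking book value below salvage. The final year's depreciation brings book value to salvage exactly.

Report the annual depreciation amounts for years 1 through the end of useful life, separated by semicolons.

Depreciable base = $125,283 − $18,200 = $107,083.
Year 1: ⌊$125,283 × 200%/6⌋ = $41,761. Book value $83,522.
Year 2: ⌊$83,522 × 200%/6⌋ = $27,840. Book value $55,682.
Year 3: ⌊$55,682 × 200%/6⌋ = $18,560. Book value $37,122.
Year 4: ⌊$37,122 × 200%/6⌋ = $12,374. Book value $24,748.
Year 5: ⌊$24,748 × 200%/6⌋ = $8,249, capped at $6,548. Book value $18,200.
Year 6 (final): $18,200 − $18,200 = $0. Book value $18,200.

$41,761; $27,840; $18,560; $12,374; $6,548; $0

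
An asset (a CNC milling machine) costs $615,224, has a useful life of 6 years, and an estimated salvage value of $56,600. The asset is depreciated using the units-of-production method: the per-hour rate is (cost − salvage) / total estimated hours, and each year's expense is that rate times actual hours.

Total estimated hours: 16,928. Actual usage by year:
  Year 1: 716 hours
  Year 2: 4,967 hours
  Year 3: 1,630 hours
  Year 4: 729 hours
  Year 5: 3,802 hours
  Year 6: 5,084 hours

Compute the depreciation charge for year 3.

$53,790

Depreciable base = $615,224 − $56,600 = $558,624.
Rate = $558,624 / 16,928 hours = $33 per hour.
Year 1: 716 × $33 = $23,628. Book value $591,596.
Year 2: 4,967 × $33 = $163,911. Book value $427,685.
Year 3: 1,630 × $33 = $53,790. Book value $373,895.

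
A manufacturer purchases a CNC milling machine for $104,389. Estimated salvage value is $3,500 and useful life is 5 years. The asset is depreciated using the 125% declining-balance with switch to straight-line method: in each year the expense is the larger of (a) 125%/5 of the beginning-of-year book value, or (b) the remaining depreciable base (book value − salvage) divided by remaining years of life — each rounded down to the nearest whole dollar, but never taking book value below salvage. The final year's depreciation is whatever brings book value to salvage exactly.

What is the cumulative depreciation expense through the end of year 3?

$64,076

Depreciable base = $104,389 − $3,500 = $100,889.
Year 1: DB = ⌊$104,389 × 125%/5⌋ = $26,097; SL = ⌊$100,889/5⌋ = $20,177 → take DB $26,097. Book value $78,292.
Year 2: DB = ⌊$78,292 × 125%/5⌋ = $19,573; SL = ⌊$74,792/4⌋ = $18,698 → take DB $19,573. Book value $58,719.
Year 3: DB = ⌊$58,719 × 125%/5⌋ = $14,679; SL = ⌊$55,219/3⌋ = $18,406 → take SL $18,406. Book value $40,313.
Accumulated through year 3 = $104,389 − $40,313 = $64,076.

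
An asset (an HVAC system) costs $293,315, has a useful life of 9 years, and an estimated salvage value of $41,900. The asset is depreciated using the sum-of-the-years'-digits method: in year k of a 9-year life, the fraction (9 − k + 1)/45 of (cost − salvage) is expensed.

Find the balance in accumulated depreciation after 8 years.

$245,828

Depreciable base = $293,315 − $41,900 = $251,415.
Sum of the years' digits = 9+8+7+6+5+4+3+2+1 = 45.
Year 1: $251,415 × 9/45 = $50,283. Book value $243,032.
Year 2: $251,415 × 8/45 = $44,696. Book value $198,336.
Year 3: $251,415 × 7/45 = $39,109. Book value $159,227.
Year 4: $251,415 × 6/45 = $33,522. Book value $125,705.
Year 5: $251,415 × 5/45 = $27,935. Book value $97,770.
Year 6: $251,415 × 4/45 = $22,348. Book value $75,422.
Year 7: $251,415 × 3/45 = $16,761. Book value $58,661.
Year 8: $251,415 × 2/45 = $11,174. Book value $47,487.
Accumulated through year 8 = $293,315 − $47,487 = $245,828.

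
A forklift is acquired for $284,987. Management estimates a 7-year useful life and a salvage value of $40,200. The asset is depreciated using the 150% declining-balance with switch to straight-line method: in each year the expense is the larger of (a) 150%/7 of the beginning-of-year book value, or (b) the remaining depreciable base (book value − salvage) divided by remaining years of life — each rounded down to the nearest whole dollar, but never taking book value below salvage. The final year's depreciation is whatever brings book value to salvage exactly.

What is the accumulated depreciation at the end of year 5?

Depreciable base = $284,987 − $40,200 = $244,787.
Year 1: DB = ⌊$284,987 × 150%/7⌋ = $61,068; SL = ⌊$244,787/7⌋ = $34,969 → take DB $61,068. Book value $223,919.
Year 2: DB = ⌊$223,919 × 150%/7⌋ = $47,982; SL = ⌊$183,719/6⌋ = $30,619 → take DB $47,982. Book value $175,937.
Year 3: DB = ⌊$175,937 × 150%/7⌋ = $37,700; SL = ⌊$135,737/5⌋ = $27,147 → take DB $37,700. Book value $138,237.
Year 4: DB = ⌊$138,237 × 150%/7⌋ = $29,622; SL = ⌊$98,037/4⌋ = $24,509 → take DB $29,622. Book value $108,615.
Year 5: DB = ⌊$108,615 × 150%/7⌋ = $23,274; SL = ⌊$68,415/3⌋ = $22,805 → take DB $23,274. Book value $85,341.
Accumulated through year 5 = $284,987 − $85,341 = $199,646.

$199,646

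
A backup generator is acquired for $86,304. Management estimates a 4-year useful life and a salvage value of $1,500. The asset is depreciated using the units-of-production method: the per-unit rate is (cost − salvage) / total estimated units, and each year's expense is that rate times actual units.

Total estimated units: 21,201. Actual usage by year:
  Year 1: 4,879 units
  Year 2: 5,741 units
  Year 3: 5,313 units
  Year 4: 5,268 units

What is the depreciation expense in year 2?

Depreciable base = $86,304 − $1,500 = $84,804.
Rate = $84,804 / 21,201 units = $4 per unit.
Year 1: 4,879 × $4 = $19,516. Book value $66,788.
Year 2: 5,741 × $4 = $22,964. Book value $43,824.

$22,964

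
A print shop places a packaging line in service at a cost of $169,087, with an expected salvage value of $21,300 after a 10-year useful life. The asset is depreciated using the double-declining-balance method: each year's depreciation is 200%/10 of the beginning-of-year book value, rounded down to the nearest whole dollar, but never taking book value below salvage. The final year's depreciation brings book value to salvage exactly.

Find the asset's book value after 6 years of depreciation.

$44,327

Depreciable base = $169,087 − $21,300 = $147,787.
Year 1: ⌊$169,087 × 200%/10⌋ = $33,817. Book value $135,270.
Year 2: ⌊$135,270 × 200%/10⌋ = $27,054. Book value $108,216.
Year 3: ⌊$108,216 × 200%/10⌋ = $21,643. Book value $86,573.
Year 4: ⌊$86,573 × 200%/10⌋ = $17,314. Book value $69,259.
Year 5: ⌊$69,259 × 200%/10⌋ = $13,851. Book value $55,408.
Year 6: ⌊$55,408 × 200%/10⌋ = $11,081. Book value $44,327.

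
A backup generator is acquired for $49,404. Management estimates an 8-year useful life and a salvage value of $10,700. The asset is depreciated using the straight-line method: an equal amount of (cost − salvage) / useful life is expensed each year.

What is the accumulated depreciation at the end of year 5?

$24,190

Depreciable base = $49,404 − $10,700 = $38,704.
Annual expense = $38,704 / 8 = $4,838.
End of year 1: book value $44,566.
End of year 2: book value $39,728.
End of year 3: book value $34,890.
End of year 4: book value $30,052.
End of year 5: book value $25,214.
Accumulated through year 5 = $49,404 − $25,214 = $24,190.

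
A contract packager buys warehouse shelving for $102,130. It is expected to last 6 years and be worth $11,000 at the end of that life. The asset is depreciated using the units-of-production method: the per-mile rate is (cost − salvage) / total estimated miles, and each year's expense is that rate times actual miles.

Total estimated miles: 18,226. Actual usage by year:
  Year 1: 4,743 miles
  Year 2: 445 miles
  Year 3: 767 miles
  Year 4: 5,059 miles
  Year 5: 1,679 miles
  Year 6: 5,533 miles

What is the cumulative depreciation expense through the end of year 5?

$63,465

Depreciable base = $102,130 − $11,000 = $91,130.
Rate = $91,130 / 18,226 miles = $5 per mile.
Year 1: 4,743 × $5 = $23,715. Book value $78,415.
Year 2: 445 × $5 = $2,225. Book value $76,190.
Year 3: 767 × $5 = $3,835. Book value $72,355.
Year 4: 5,059 × $5 = $25,295. Book value $47,060.
Year 5: 1,679 × $5 = $8,395. Book value $38,665.
Accumulated through year 5 = $102,130 − $38,665 = $63,465.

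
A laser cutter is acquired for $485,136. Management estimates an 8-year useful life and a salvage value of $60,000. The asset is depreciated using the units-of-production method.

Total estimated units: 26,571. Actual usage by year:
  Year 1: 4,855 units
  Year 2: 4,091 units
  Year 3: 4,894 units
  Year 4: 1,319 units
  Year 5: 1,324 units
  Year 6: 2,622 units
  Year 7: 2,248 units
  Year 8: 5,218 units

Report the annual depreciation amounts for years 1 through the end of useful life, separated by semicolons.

Depreciable base = $485,136 − $60,000 = $425,136.
Rate = $425,136 / 26,571 units = $16 per unit.
Year 1: 4,855 × $16 = $77,680. Book value $407,456.
Year 2: 4,091 × $16 = $65,456. Book value $342,000.
Year 3: 4,894 × $16 = $78,304. Book value $263,696.
Year 4: 1,319 × $16 = $21,104. Book value $242,592.
Year 5: 1,324 × $16 = $21,184. Book value $221,408.
Year 6: 2,622 × $16 = $41,952. Book value $179,456.
Year 7: 2,248 × $16 = $35,968. Book value $143,488.
Year 8: 5,218 × $16 = $83,488. Book value $60,000.

$77,680; $65,456; $78,304; $21,104; $21,184; $41,952; $35,968; $83,488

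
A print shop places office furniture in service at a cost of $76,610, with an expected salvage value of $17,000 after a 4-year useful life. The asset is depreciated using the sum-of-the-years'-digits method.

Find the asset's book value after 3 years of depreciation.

Depreciable base = $76,610 − $17,000 = $59,610.
Sum of the years' digits = 4+3+2+1 = 10.
Year 1: $59,610 × 4/10 = $23,844. Book value $52,766.
Year 2: $59,610 × 3/10 = $17,883. Book value $34,883.
Year 3: $59,610 × 2/10 = $11,922. Book value $22,961.

$22,961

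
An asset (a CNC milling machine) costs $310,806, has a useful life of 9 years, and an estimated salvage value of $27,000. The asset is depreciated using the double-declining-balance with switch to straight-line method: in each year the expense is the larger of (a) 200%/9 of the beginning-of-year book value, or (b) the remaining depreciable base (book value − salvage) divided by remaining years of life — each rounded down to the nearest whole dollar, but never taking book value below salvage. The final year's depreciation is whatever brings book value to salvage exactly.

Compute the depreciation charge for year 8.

$13,258

Depreciable base = $310,806 − $27,000 = $283,806.
Year 1: DB = ⌊$310,806 × 200%/9⌋ = $69,068; SL = ⌊$283,806/9⌋ = $31,534 → take DB $69,068. Book value $241,738.
Year 2: DB = ⌊$241,738 × 200%/9⌋ = $53,719; SL = ⌊$214,738/8⌋ = $26,842 → take DB $53,719. Book value $188,019.
Year 3: DB = ⌊$188,019 × 200%/9⌋ = $41,782; SL = ⌊$161,019/7⌋ = $23,002 → take DB $41,782. Book value $146,237.
Year 4: DB = ⌊$146,237 × 200%/9⌋ = $32,497; SL = ⌊$119,237/6⌋ = $19,872 → take DB $32,497. Book value $113,740.
Year 5: DB = ⌊$113,740 × 200%/9⌋ = $25,275; SL = ⌊$86,740/5⌋ = $17,348 → take DB $25,275. Book value $88,465.
Year 6: DB = ⌊$88,465 × 200%/9⌋ = $19,658; SL = ⌊$61,465/4⌋ = $15,366 → take DB $19,658. Book value $68,807.
Year 7: DB = ⌊$68,807 × 200%/9⌋ = $15,290; SL = ⌊$41,807/3⌋ = $13,935 → take DB $15,290. Book value $53,517.
Year 8: DB = ⌊$53,517 × 200%/9⌋ = $11,892; SL = ⌊$26,517/2⌋ = $13,258 → take SL $13,258. Book value $40,259.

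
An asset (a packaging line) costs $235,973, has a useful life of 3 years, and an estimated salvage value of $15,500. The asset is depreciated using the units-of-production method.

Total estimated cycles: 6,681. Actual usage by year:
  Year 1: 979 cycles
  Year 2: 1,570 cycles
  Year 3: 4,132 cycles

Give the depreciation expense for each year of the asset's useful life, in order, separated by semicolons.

Depreciable base = $235,973 − $15,500 = $220,473.
Rate = $220,473 / 6,681 cycles = $33 per cycle.
Year 1: 979 × $33 = $32,307. Book value $203,666.
Year 2: 1,570 × $33 = $51,810. Book value $151,856.
Year 3: 4,132 × $33 = $136,356. Book value $15,500.

$32,307; $51,810; $136,356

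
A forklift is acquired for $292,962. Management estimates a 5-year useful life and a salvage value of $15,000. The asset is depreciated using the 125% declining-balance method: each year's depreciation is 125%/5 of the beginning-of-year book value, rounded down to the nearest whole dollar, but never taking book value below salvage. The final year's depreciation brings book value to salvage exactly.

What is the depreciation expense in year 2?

$54,930

Depreciable base = $292,962 − $15,000 = $277,962.
Year 1: ⌊$292,962 × 125%/5⌋ = $73,240. Book value $219,722.
Year 2: ⌊$219,722 × 125%/5⌋ = $54,930. Book value $164,792.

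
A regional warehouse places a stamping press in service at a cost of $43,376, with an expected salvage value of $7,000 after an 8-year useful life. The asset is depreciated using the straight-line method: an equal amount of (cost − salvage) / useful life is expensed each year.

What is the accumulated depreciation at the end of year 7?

$31,829

Depreciable base = $43,376 − $7,000 = $36,376.
Annual expense = $36,376 / 8 = $4,547.
End of year 1: book value $38,829.
End of year 2: book value $34,282.
End of year 3: book value $29,735.
End of year 4: book value $25,188.
End of year 5: book value $20,641.
End of year 6: book value $16,094.
End of year 7: book value $11,547.
Accumulated through year 7 = $43,376 − $11,547 = $31,829.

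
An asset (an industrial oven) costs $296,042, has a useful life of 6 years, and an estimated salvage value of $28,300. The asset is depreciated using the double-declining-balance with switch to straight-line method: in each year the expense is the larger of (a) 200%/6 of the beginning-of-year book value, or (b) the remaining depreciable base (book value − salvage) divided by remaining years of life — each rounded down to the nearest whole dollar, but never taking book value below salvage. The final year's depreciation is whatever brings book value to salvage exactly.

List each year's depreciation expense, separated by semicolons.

Depreciable base = $296,042 − $28,300 = $267,742.
Year 1: DB = ⌊$296,042 × 200%/6⌋ = $98,680; SL = ⌊$267,742/6⌋ = $44,623 → take DB $98,680. Book value $197,362.
Year 2: DB = ⌊$197,362 × 200%/6⌋ = $65,787; SL = ⌊$169,062/5⌋ = $33,812 → take DB $65,787. Book value $131,575.
Year 3: DB = ⌊$131,575 × 200%/6⌋ = $43,858; SL = ⌊$103,275/4⌋ = $25,818 → take DB $43,858. Book value $87,717.
Year 4: DB = ⌊$87,717 × 200%/6⌋ = $29,239; SL = ⌊$59,417/3⌋ = $19,805 → take DB $29,239. Book value $58,478.
Year 5: DB = ⌊$58,478 × 200%/6⌋ = $19,492; SL = ⌊$30,178/2⌋ = $15,089 → take DB $19,492. Book value $38,986.
Year 6 (final): $38,986 − $28,300 = $10,686. Book value $28,300.

$98,680; $65,787; $43,858; $29,239; $19,492; $10,686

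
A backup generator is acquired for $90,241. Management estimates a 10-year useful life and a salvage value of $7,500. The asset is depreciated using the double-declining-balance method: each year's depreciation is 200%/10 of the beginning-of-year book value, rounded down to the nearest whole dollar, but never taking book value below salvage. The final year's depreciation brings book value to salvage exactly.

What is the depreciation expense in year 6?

$5,914

Depreciable base = $90,241 − $7,500 = $82,741.
Year 1: ⌊$90,241 × 200%/10⌋ = $18,048. Book value $72,193.
Year 2: ⌊$72,193 × 200%/10⌋ = $14,438. Book value $57,755.
Year 3: ⌊$57,755 × 200%/10⌋ = $11,551. Book value $46,204.
Year 4: ⌊$46,204 × 200%/10⌋ = $9,240. Book value $36,964.
Year 5: ⌊$36,964 × 200%/10⌋ = $7,392. Book value $29,572.
Year 6: ⌊$29,572 × 200%/10⌋ = $5,914. Book value $23,658.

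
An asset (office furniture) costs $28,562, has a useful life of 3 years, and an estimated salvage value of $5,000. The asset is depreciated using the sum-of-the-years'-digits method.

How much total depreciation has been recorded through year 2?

Depreciable base = $28,562 − $5,000 = $23,562.
Sum of the years' digits = 3+2+1 = 6.
Year 1: $23,562 × 3/6 = $11,781. Book value $16,781.
Year 2: $23,562 × 2/6 = $7,854. Book value $8,927.
Accumulated through year 2 = $28,562 − $8,927 = $19,635.

$19,635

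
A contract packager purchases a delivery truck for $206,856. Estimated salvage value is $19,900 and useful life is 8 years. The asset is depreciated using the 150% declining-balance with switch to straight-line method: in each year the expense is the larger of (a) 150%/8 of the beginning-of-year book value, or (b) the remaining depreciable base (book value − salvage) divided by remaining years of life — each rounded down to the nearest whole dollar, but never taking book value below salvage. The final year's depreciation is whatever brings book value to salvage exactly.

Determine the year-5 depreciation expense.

$17,562

Depreciable base = $206,856 − $19,900 = $186,956.
Year 1: DB = ⌊$206,856 × 150%/8⌋ = $38,785; SL = ⌊$186,956/8⌋ = $23,369 → take DB $38,785. Book value $168,071.
Year 2: DB = ⌊$168,071 × 150%/8⌋ = $31,513; SL = ⌊$148,171/7⌋ = $21,167 → take DB $31,513. Book value $136,558.
Year 3: DB = ⌊$136,558 × 150%/8⌋ = $25,604; SL = ⌊$116,658/6⌋ = $19,443 → take DB $25,604. Book value $110,954.
Year 4: DB = ⌊$110,954 × 150%/8⌋ = $20,803; SL = ⌊$91,054/5⌋ = $18,210 → take DB $20,803. Book value $90,151.
Year 5: DB = ⌊$90,151 × 150%/8⌋ = $16,903; SL = ⌊$70,251/4⌋ = $17,562 → take SL $17,562. Book value $72,589.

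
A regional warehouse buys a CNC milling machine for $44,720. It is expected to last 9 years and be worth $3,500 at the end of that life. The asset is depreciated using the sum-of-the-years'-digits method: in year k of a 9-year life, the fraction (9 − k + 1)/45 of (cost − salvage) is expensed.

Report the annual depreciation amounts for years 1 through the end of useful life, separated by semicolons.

$8,244; $7,328; $6,412; $5,496; $4,580; $3,664; $2,748; $1,832; $916

Depreciable base = $44,720 − $3,500 = $41,220.
Sum of the years' digits = 9+8+7+6+5+4+3+2+1 = 45.
Year 1: $41,220 × 9/45 = $8,244. Book value $36,476.
Year 2: $41,220 × 8/45 = $7,328. Book value $29,148.
Year 3: $41,220 × 7/45 = $6,412. Book value $22,736.
Year 4: $41,220 × 6/45 = $5,496. Book value $17,240.
Year 5: $41,220 × 5/45 = $4,580. Book value $12,660.
Year 6: $41,220 × 4/45 = $3,664. Book value $8,996.
Year 7: $41,220 × 3/45 = $2,748. Book value $6,248.
Year 8: $41,220 × 2/45 = $1,832. Book value $4,416.
Year 9: $41,220 × 1/45 = $916. Book value $3,500.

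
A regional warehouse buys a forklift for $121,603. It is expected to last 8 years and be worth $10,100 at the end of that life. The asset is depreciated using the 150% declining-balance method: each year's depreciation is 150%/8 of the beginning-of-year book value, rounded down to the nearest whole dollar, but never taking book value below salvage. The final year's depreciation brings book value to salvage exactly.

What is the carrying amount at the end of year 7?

$28,428

Depreciable base = $121,603 − $10,100 = $111,503.
Year 1: ⌊$121,603 × 150%/8⌋ = $22,800. Book value $98,803.
Year 2: ⌊$98,803 × 150%/8⌋ = $18,525. Book value $80,278.
Year 3: ⌊$80,278 × 150%/8⌋ = $15,052. Book value $65,226.
Year 4: ⌊$65,226 × 150%/8⌋ = $12,229. Book value $52,997.
Year 5: ⌊$52,997 × 150%/8⌋ = $9,936. Book value $43,061.
Year 6: ⌊$43,061 × 150%/8⌋ = $8,073. Book value $34,988.
Year 7: ⌊$34,988 × 150%/8⌋ = $6,560. Book value $28,428.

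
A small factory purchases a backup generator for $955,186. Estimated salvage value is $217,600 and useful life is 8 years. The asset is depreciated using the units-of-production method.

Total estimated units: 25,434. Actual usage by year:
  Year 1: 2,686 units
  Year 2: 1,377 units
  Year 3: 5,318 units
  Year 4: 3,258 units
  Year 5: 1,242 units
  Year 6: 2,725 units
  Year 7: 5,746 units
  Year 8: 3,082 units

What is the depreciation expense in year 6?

$79,025

Depreciable base = $955,186 − $217,600 = $737,586.
Rate = $737,586 / 25,434 units = $29 per unit.
Year 1: 2,686 × $29 = $77,894. Book value $877,292.
Year 2: 1,377 × $29 = $39,933. Book value $837,359.
Year 3: 5,318 × $29 = $154,222. Book value $683,137.
Year 4: 3,258 × $29 = $94,482. Book value $588,655.
Year 5: 1,242 × $29 = $36,018. Book value $552,637.
Year 6: 2,725 × $29 = $79,025. Book value $473,612.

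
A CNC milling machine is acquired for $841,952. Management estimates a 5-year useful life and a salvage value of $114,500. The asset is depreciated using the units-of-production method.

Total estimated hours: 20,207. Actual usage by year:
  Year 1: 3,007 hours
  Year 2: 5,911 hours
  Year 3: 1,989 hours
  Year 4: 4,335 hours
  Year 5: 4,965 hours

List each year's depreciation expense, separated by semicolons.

Depreciable base = $841,952 − $114,500 = $727,452.
Rate = $727,452 / 20,207 hours = $36 per hour.
Year 1: 3,007 × $36 = $108,252. Book value $733,700.
Year 2: 5,911 × $36 = $212,796. Book value $520,904.
Year 3: 1,989 × $36 = $71,604. Book value $449,300.
Year 4: 4,335 × $36 = $156,060. Book value $293,240.
Year 5: 4,965 × $36 = $178,740. Book value $114,500.

$108,252; $212,796; $71,604; $156,060; $178,740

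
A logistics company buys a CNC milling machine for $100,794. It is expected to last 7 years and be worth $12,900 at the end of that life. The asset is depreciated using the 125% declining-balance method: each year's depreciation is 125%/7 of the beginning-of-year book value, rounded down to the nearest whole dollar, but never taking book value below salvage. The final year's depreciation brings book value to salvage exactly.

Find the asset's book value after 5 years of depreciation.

Depreciable base = $100,794 − $12,900 = $87,894.
Year 1: ⌊$100,794 × 125%/7⌋ = $17,998. Book value $82,796.
Year 2: ⌊$82,796 × 125%/7⌋ = $14,785. Book value $68,011.
Year 3: ⌊$68,011 × 125%/7⌋ = $12,144. Book value $55,867.
Year 4: ⌊$55,867 × 125%/7⌋ = $9,976. Book value $45,891.
Year 5: ⌊$45,891 × 125%/7⌋ = $8,194. Book value $37,697.

$37,697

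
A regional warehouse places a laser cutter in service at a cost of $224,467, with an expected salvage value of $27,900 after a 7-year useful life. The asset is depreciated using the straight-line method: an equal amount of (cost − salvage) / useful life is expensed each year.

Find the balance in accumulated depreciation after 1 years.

Depreciable base = $224,467 − $27,900 = $196,567.
Annual expense = $196,567 / 7 = $28,081.
End of year 1: book value $196,386.
Accumulated through year 1 = $224,467 − $196,386 = $28,081.

$28,081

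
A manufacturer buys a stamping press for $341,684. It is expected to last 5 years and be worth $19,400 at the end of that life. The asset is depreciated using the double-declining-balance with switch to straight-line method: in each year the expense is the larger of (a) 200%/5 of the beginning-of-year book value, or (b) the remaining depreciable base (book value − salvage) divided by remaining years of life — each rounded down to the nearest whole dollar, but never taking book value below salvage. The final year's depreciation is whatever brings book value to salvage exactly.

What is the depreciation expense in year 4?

$29,522

Depreciable base = $341,684 − $19,400 = $322,284.
Year 1: DB = ⌊$341,684 × 200%/5⌋ = $136,673; SL = ⌊$322,284/5⌋ = $64,456 → take DB $136,673. Book value $205,011.
Year 2: DB = ⌊$205,011 × 200%/5⌋ = $82,004; SL = ⌊$185,611/4⌋ = $46,402 → take DB $82,004. Book value $123,007.
Year 3: DB = ⌊$123,007 × 200%/5⌋ = $49,202; SL = ⌊$103,607/3⌋ = $34,535 → take DB $49,202. Book value $73,805.
Year 4: DB = ⌊$73,805 × 200%/5⌋ = $29,522; SL = ⌊$54,405/2⌋ = $27,202 → take DB $29,522. Book value $44,283.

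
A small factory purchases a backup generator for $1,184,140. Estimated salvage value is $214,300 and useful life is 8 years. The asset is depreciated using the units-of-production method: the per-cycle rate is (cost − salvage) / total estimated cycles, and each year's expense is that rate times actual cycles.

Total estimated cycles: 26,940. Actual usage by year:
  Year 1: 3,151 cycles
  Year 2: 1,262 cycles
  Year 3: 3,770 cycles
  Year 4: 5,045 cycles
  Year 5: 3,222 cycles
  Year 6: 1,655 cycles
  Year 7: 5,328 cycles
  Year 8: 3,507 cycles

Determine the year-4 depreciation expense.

$181,620

Depreciable base = $1,184,140 − $214,300 = $969,840.
Rate = $969,840 / 26,940 cycles = $36 per cycle.
Year 1: 3,151 × $36 = $113,436. Book value $1,070,704.
Year 2: 1,262 × $36 = $45,432. Book value $1,025,272.
Year 3: 3,770 × $36 = $135,720. Book value $889,552.
Year 4: 5,045 × $36 = $181,620. Book value $707,932.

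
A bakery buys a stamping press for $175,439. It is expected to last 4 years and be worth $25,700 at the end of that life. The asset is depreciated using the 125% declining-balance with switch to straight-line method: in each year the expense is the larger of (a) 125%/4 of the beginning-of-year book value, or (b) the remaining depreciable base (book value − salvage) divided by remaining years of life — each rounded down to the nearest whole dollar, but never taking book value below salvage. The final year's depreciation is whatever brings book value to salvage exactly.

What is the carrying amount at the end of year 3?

$54,312

Depreciable base = $175,439 − $25,700 = $149,739.
Year 1: DB = ⌊$175,439 × 125%/4⌋ = $54,824; SL = ⌊$149,739/4⌋ = $37,434 → take DB $54,824. Book value $120,615.
Year 2: DB = ⌊$120,615 × 125%/4⌋ = $37,692; SL = ⌊$94,915/3⌋ = $31,638 → take DB $37,692. Book value $82,923.
Year 3: DB = ⌊$82,923 × 125%/4⌋ = $25,913; SL = ⌊$57,223/2⌋ = $28,611 → take SL $28,611. Book value $54,312.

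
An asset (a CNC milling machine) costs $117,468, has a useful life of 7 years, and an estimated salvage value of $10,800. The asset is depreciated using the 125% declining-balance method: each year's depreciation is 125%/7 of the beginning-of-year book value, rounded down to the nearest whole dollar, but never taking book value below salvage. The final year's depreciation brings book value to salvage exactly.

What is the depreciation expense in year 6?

$7,845

Depreciable base = $117,468 − $10,800 = $106,668.
Year 1: ⌊$117,468 × 125%/7⌋ = $20,976. Book value $96,492.
Year 2: ⌊$96,492 × 125%/7⌋ = $17,230. Book value $79,262.
Year 3: ⌊$79,262 × 125%/7⌋ = $14,153. Book value $65,109.
Year 4: ⌊$65,109 × 125%/7⌋ = $11,626. Book value $53,483.
Year 5: ⌊$53,483 × 125%/7⌋ = $9,550. Book value $43,933.
Year 6: ⌊$43,933 × 125%/7⌋ = $7,845. Book value $36,088.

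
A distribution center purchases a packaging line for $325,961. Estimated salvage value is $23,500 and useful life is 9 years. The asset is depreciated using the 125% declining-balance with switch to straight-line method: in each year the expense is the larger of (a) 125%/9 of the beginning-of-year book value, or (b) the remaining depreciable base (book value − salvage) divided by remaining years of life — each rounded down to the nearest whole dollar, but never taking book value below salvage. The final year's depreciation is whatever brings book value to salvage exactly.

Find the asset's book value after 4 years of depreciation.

$177,363

Depreciable base = $325,961 − $23,500 = $302,461.
Year 1: DB = ⌊$325,961 × 125%/9⌋ = $45,272; SL = ⌊$302,461/9⌋ = $33,606 → take DB $45,272. Book value $280,689.
Year 2: DB = ⌊$280,689 × 125%/9⌋ = $38,984; SL = ⌊$257,189/8⌋ = $32,148 → take DB $38,984. Book value $241,705.
Year 3: DB = ⌊$241,705 × 125%/9⌋ = $33,570; SL = ⌊$218,205/7⌋ = $31,172 → take DB $33,570. Book value $208,135.
Year 4: DB = ⌊$208,135 × 125%/9⌋ = $28,907; SL = ⌊$184,635/6⌋ = $30,772 → take SL $30,772. Book value $177,363.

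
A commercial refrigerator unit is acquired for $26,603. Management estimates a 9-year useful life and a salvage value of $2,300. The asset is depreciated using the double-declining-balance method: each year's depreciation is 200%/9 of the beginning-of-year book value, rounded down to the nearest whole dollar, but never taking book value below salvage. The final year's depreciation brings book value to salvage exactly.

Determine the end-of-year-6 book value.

$5,891

Depreciable base = $26,603 − $2,300 = $24,303.
Year 1: ⌊$26,603 × 200%/9⌋ = $5,911. Book value $20,692.
Year 2: ⌊$20,692 × 200%/9⌋ = $4,598. Book value $16,094.
Year 3: ⌊$16,094 × 200%/9⌋ = $3,576. Book value $12,518.
Year 4: ⌊$12,518 × 200%/9⌋ = $2,781. Book value $9,737.
Year 5: ⌊$9,737 × 200%/9⌋ = $2,163. Book value $7,574.
Year 6: ⌊$7,574 × 200%/9⌋ = $1,683. Book value $5,891.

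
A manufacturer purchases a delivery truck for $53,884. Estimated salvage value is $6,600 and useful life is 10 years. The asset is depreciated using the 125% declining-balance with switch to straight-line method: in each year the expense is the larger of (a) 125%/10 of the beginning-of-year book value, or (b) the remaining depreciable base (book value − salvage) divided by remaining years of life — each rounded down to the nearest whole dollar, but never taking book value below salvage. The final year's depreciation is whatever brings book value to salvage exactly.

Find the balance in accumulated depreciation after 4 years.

$22,297

Depreciable base = $53,884 − $6,600 = $47,284.
Year 1: DB = ⌊$53,884 × 125%/10⌋ = $6,735; SL = ⌊$47,284/10⌋ = $4,728 → take DB $6,735. Book value $47,149.
Year 2: DB = ⌊$47,149 × 125%/10⌋ = $5,893; SL = ⌊$40,549/9⌋ = $4,505 → take DB $5,893. Book value $41,256.
Year 3: DB = ⌊$41,256 × 125%/10⌋ = $5,157; SL = ⌊$34,656/8⌋ = $4,332 → take DB $5,157. Book value $36,099.
Year 4: DB = ⌊$36,099 × 125%/10⌋ = $4,512; SL = ⌊$29,499/7⌋ = $4,214 → take DB $4,512. Book value $31,587.
Accumulated through year 4 = $53,884 − $31,587 = $22,297.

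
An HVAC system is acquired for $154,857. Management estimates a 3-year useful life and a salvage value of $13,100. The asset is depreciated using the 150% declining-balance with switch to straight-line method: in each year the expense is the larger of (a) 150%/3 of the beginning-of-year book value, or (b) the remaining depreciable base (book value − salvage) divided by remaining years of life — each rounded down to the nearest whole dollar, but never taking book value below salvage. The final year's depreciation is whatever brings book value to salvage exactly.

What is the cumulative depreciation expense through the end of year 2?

Depreciable base = $154,857 − $13,100 = $141,757.
Year 1: DB = ⌊$154,857 × 150%/3⌋ = $77,428; SL = ⌊$141,757/3⌋ = $47,252 → take DB $77,428. Book value $77,429.
Year 2: DB = ⌊$77,429 × 150%/3⌋ = $38,714; SL = ⌊$64,329/2⌋ = $32,164 → take DB $38,714. Book value $38,715.
Accumulated through year 2 = $154,857 − $38,715 = $116,142.

$116,142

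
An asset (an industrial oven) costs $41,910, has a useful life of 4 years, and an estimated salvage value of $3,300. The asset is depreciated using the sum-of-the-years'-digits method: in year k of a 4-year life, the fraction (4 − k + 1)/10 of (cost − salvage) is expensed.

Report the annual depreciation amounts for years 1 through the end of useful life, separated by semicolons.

$15,444; $11,583; $7,722; $3,861

Depreciable base = $41,910 − $3,300 = $38,610.
Sum of the years' digits = 4+3+2+1 = 10.
Year 1: $38,610 × 4/10 = $15,444. Book value $26,466.
Year 2: $38,610 × 3/10 = $11,583. Book value $14,883.
Year 3: $38,610 × 2/10 = $7,722. Book value $7,161.
Year 4: $38,610 × 1/10 = $3,861. Book value $3,300.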